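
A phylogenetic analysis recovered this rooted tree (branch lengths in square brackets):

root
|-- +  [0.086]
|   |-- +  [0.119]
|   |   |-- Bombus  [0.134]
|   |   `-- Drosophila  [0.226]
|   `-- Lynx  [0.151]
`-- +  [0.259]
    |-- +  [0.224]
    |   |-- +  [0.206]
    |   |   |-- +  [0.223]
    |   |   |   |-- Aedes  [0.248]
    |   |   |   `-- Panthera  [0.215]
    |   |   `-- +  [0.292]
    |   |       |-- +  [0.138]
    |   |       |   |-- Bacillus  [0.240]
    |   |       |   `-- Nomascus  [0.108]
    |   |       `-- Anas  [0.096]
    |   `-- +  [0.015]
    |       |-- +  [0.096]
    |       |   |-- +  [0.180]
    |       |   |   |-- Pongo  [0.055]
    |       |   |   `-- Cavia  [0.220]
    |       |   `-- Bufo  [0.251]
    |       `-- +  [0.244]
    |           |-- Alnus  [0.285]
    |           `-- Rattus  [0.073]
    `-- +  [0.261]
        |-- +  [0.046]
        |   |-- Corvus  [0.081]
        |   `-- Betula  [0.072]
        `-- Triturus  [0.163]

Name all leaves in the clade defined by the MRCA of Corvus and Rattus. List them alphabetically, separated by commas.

Tracing Corvus: it sits inside (Corvus,Betula).
Tracing Rattus: it sits inside (Alnus,Rattus).
The smallest clade enclosing both is ((((Aedes,Panthera),((Bacillus,Nomascus),Anas)),(((Pongo,Cavia),Bufo),(Alnus,Rattus))),((Corvus,Betula),Triturus)); the answer is its 13 terminal taxa in alphabetical order.

Aedes, Alnus, Anas, Bacillus, Betula, Bufo, Cavia, Corvus, Nomascus, Panthera, Pongo, Rattus, Triturus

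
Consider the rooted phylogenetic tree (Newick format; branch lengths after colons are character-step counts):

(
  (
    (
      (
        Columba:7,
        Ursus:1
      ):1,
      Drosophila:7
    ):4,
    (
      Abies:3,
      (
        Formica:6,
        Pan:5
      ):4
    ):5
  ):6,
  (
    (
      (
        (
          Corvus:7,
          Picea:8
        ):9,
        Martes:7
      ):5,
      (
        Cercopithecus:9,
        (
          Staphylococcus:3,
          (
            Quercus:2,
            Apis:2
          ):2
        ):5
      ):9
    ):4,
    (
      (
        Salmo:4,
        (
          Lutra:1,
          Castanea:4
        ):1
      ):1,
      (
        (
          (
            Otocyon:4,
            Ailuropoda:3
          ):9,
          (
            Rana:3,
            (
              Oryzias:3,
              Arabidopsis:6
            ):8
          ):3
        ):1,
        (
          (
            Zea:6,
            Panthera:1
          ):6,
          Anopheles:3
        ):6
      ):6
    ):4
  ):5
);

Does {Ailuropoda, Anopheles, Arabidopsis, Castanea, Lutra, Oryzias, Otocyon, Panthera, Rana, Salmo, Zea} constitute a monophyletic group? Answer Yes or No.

Yes

The most recent common ancestor of these taxa subtends ((Salmo,(Lutra,Castanea)),(((Otocyon,Ailuropoda),(Rana,(Oryzias,Arabidopsis))),((Zea,Panthera),Anopheles))).
That clade has exactly 11 tips — every listed taxon and nothing else — so the group is monophyletic.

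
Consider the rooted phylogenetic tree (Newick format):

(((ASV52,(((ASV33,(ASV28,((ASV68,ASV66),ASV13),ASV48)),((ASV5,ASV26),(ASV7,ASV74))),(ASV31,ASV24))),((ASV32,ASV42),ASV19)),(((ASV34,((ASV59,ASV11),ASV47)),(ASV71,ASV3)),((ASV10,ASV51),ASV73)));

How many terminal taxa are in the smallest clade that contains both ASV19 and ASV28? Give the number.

The MRCA of ASV19 and ASV28 is the node subtending ((ASV52,(((ASV33,(ASV28,((ASV68,ASV66),ASV13),ASV48)),((ASV5,ASV26),(ASV7,ASV74))),(ASV31,ASV24))),((ASV32,ASV42),ASV19)).
That clade contains 16 terminal taxa: ASV13, ASV19, ASV24, ASV26, ASV28, ASV31, ASV32, ASV33, ASV42, ASV48, ASV5, ASV52, ASV66, ASV68, ASV7, ASV74.

16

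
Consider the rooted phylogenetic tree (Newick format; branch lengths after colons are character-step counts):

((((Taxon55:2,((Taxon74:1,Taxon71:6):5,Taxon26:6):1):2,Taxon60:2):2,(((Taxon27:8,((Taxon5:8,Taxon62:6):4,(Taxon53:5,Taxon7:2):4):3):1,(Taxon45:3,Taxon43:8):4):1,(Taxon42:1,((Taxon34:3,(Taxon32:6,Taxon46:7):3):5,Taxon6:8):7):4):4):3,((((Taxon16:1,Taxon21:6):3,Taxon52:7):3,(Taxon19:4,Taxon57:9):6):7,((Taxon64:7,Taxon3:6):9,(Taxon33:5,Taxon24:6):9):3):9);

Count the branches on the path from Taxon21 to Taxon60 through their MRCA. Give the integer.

8

The MRCA of Taxon21 and Taxon60 is the root of the tree.
From Taxon21 up to that node: 5 branches. From Taxon60 up to the same node: 3 branches. Total: 5 + 3 = 8.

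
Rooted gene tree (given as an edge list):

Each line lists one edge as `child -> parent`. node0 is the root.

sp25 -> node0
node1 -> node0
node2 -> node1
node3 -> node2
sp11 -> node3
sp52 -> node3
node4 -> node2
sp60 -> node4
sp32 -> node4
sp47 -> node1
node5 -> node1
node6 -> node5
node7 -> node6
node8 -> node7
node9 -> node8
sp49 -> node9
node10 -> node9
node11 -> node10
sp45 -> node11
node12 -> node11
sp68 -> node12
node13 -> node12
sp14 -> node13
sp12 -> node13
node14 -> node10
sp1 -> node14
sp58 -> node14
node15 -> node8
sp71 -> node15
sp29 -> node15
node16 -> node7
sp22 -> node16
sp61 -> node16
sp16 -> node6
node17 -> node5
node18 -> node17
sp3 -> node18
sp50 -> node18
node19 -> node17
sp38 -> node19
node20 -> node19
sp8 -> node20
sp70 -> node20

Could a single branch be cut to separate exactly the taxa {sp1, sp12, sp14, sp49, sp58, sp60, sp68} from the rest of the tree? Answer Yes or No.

No

The MRCA of the listed taxa subtends (((sp11,sp52),(sp60,sp32)),sp47,(((((sp49,((sp45,(sp68,(sp14,sp12))),(sp1,sp58))),(sp71,sp29)),(sp22,sp61)),sp16),((sp3,sp50),(sp38,(sp8,sp70))))).
That clade also contains sp11, sp16, sp22, sp29, sp3, sp32, sp38, sp45, sp47, sp50, sp52, sp61, sp70, sp71, sp8, which are not in the proposed group, so the group is not monophyletic.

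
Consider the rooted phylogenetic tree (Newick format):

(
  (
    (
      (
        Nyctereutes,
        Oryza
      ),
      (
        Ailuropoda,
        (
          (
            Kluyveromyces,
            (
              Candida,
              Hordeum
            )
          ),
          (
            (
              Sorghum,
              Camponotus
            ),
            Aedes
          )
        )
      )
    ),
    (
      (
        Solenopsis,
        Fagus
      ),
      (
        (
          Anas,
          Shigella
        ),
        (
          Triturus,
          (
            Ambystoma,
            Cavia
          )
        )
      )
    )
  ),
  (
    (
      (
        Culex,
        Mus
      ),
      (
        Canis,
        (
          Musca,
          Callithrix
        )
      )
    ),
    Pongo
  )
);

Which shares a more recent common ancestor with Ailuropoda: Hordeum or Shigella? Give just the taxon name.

Hordeum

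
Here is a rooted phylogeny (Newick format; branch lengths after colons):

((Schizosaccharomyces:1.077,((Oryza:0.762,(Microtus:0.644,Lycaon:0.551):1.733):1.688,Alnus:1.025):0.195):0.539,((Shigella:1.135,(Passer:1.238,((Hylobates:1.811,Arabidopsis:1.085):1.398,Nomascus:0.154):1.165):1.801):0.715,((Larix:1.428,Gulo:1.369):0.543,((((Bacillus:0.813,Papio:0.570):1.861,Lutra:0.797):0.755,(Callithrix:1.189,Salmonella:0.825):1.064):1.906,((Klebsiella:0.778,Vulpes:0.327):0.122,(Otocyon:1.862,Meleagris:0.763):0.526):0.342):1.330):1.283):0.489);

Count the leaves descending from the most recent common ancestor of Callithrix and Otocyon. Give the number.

9

The MRCA of Callithrix and Otocyon is the node subtending ((((Bacillus,Papio),Lutra),(Callithrix,Salmonella)),((Klebsiella,Vulpes),(Otocyon,Meleagris))).
That clade contains 9 terminal taxa: Bacillus, Callithrix, Klebsiella, Lutra, Meleagris, Otocyon, Papio, Salmonella, Vulpes.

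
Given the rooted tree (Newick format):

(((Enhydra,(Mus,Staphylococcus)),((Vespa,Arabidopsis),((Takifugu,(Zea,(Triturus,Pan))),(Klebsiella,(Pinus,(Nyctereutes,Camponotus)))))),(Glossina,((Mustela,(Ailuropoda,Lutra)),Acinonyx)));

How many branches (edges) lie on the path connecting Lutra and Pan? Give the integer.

The MRCA of Lutra and Pan is the root of the tree.
From Lutra up to that node: 5 branches. From Pan up to the same node: 7 branches. Total: 5 + 7 = 12.

12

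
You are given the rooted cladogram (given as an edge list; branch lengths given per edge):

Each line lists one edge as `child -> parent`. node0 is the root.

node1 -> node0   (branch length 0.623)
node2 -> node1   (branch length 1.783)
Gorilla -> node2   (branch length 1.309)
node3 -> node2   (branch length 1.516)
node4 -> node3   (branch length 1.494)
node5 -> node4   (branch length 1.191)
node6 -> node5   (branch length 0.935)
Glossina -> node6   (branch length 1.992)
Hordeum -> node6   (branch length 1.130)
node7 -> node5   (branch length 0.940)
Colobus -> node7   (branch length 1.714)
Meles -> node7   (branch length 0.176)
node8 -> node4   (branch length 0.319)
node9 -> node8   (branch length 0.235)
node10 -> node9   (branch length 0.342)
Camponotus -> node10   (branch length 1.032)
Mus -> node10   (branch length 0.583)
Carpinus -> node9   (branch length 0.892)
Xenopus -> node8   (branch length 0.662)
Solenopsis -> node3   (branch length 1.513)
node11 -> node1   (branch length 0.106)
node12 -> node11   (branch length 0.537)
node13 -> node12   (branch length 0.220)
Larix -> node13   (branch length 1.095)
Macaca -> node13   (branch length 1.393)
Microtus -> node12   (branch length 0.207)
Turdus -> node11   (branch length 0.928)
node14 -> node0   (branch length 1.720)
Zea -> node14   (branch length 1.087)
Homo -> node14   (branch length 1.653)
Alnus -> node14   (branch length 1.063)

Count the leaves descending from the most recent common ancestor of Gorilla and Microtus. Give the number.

The MRCA of Gorilla and Microtus is the node subtending ((Gorilla,((((Glossina,Hordeum),(Colobus,Meles)),(((Camponotus,Mus),Carpinus),Xenopus)),Solenopsis)),(((Larix,Macaca),Microtus),Turdus)).
That clade contains 14 terminal taxa: Camponotus, Carpinus, Colobus, Glossina, Gorilla, Hordeum, Larix, Macaca, Meles, Microtus, Mus, Solenopsis, Turdus, Xenopus.

14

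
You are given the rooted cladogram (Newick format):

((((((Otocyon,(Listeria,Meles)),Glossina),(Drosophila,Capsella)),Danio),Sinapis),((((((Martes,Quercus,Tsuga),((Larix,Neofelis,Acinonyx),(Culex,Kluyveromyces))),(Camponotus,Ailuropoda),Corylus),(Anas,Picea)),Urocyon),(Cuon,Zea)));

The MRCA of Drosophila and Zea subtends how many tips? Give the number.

The MRCA of Drosophila and Zea is the root, so the clade is the entire tree.
That clade contains 24 terminal taxa: Acinonyx, Ailuropoda, Anas, Camponotus, Capsella, Corylus, Culex, Cuon, Danio, Drosophila, Glossina, Kluyveromyces, Larix, Listeria, Martes, Meles, Neofelis, Otocyon, Picea, Quercus, Sinapis, Tsuga, Urocyon, Zea.

24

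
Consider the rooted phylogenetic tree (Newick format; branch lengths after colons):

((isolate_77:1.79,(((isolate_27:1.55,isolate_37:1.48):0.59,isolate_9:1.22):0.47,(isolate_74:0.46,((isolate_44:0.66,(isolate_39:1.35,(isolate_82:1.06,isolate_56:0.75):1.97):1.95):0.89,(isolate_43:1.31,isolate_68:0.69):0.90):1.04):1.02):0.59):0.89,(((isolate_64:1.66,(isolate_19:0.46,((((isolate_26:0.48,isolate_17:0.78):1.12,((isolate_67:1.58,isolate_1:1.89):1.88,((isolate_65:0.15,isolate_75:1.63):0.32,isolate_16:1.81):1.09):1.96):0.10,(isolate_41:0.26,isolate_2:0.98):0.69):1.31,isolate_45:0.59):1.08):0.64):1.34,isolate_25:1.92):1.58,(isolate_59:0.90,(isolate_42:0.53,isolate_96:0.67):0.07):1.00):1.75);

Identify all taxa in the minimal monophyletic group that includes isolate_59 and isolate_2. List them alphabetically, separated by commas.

isolate_1, isolate_16, isolate_17, isolate_19, isolate_2, isolate_25, isolate_26, isolate_41, isolate_42, isolate_45, isolate_59, isolate_64, isolate_65, isolate_67, isolate_75, isolate_96

Tracing isolate_59: it sits inside (isolate_59,(isolate_42,isolate_96)).
Tracing isolate_2: it sits inside (isolate_41,isolate_2).
The smallest clade enclosing both is (((isolate_64,(isolate_19,((((isolate_26,isolate_17),((isolate_67,isolate_1),((isolate_65,isolate_75),isolate_16))),(isolate_41,isolate_2)),isolate_45))),isolate_25),(isolate_59,(isolate_42,isolate_96))); the answer is its 16 terminal taxa in alphabetical order.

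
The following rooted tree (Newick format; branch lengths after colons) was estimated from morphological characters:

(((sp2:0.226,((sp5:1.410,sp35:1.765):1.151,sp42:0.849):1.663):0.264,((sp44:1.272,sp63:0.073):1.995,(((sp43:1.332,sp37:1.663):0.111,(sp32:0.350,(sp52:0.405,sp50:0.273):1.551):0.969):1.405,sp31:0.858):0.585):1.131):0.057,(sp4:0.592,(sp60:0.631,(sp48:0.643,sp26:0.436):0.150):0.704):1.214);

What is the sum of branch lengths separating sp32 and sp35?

The path runs sp32 → … → MRCA → … → sp35; the MRCA is the node subtending ((sp2,((sp5,sp35),sp42)),((sp44,sp63),(((sp43,sp37),(sp32,(sp52,sp50))),sp31))).
Branch lengths along that path: 0.350 + 0.969 + 1.405 + 0.585 + 1.131 + 0.264 + 1.663 + 1.151 + 1.765 = 9.283.

9.283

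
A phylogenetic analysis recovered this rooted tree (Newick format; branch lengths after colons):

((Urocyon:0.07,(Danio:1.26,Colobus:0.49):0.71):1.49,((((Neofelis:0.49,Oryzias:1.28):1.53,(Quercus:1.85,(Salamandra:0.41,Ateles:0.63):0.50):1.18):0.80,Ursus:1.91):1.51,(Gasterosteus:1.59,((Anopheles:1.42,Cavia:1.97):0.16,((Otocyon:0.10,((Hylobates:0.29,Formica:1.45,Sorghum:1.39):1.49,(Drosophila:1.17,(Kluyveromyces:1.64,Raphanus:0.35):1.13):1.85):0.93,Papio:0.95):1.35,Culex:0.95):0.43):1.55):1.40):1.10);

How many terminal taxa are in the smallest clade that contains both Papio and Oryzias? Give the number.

The MRCA of Papio and Oryzias is the node subtending ((((Neofelis,Oryzias),(Quercus,(Salamandra,Ateles))),Ursus),(Gasterosteus,((Anopheles,Cavia),((Otocyon,((Hylobates,Formica,Sorghum),(Drosophila,(Kluyveromyces,Raphanus))),Papio),Culex)))).
That clade contains 18 terminal taxa: Anopheles, Ateles, Cavia, Culex, Drosophila, Formica, Gasterosteus, Hylobates, Kluyveromyces, Neofelis, Oryzias, Otocyon, Papio, Quercus, Raphanus, Salamandra, Sorghum, Ursus.

18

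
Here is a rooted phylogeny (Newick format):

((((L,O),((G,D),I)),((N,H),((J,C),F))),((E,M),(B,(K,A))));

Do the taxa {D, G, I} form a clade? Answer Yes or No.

The most recent common ancestor of these taxa subtends ((G,D),I).
That clade has exactly 3 tips — every listed taxon and nothing else — so the group is monophyletic.

Yes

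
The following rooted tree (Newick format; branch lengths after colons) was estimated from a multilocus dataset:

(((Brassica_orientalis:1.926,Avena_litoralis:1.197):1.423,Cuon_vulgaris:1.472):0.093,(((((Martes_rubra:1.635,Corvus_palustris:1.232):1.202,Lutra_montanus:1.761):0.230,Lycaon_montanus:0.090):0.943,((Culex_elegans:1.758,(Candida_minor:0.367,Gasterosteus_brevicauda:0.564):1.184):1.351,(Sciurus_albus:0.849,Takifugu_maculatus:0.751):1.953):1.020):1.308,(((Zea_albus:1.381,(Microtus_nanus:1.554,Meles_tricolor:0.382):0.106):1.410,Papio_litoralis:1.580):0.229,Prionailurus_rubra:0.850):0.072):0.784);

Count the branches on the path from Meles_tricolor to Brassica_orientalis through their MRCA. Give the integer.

The MRCA of Meles_tricolor and Brassica_orientalis is the root of the tree.
From Meles_tricolor up to that node: 6 branches. From Brassica_orientalis up to the same node: 3 branches. Total: 6 + 3 = 9.

9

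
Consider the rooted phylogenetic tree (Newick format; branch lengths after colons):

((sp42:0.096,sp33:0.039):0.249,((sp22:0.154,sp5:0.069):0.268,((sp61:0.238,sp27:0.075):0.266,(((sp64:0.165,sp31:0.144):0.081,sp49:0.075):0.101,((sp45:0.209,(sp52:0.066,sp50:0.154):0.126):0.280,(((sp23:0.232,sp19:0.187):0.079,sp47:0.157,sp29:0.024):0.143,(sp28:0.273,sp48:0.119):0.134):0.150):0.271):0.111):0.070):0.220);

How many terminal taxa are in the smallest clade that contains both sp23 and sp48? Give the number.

6

The MRCA of sp23 and sp48 is the node subtending (((sp23,sp19),sp47,sp29),(sp28,sp48)).
That clade contains 6 terminal taxa: sp19, sp23, sp28, sp29, sp47, sp48.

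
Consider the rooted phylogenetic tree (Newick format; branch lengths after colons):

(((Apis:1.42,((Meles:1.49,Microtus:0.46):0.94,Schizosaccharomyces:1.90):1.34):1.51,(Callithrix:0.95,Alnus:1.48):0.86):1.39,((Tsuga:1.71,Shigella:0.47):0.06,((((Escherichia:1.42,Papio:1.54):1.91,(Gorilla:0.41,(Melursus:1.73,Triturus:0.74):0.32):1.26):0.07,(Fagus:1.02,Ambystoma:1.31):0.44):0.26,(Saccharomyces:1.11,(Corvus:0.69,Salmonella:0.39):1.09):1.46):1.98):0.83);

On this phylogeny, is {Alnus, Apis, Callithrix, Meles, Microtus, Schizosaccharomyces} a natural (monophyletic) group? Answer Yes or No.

The most recent common ancestor of these taxa subtends ((Apis,((Meles,Microtus),Schizosaccharomyces)),(Callithrix,Alnus)).
That clade has exactly 6 tips — every listed taxon and nothing else — so the group is monophyletic.

Yes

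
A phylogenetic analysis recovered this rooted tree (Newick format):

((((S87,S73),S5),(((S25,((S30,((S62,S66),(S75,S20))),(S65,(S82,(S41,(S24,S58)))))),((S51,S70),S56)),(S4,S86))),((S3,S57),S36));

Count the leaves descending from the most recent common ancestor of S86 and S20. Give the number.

16

The MRCA of S86 and S20 is the node subtending (((S25,((S30,((S62,S66),(S75,S20))),(S65,(S82,(S41,(S24,S58)))))),((S51,S70),S56)),(S4,S86)).
That clade contains 16 terminal taxa: S20, S24, S25, S30, S4, S41, S51, S56, S58, S62, S65, S66, S70, S75, S82, S86.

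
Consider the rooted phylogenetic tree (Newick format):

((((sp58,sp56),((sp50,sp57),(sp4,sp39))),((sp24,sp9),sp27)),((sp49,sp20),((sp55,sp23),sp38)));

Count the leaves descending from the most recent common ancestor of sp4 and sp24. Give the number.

The MRCA of sp4 and sp24 is the node subtending (((sp58,sp56),((sp50,sp57),(sp4,sp39))),((sp24,sp9),sp27)).
That clade contains 9 terminal taxa: sp24, sp27, sp39, sp4, sp50, sp56, sp57, sp58, sp9.

9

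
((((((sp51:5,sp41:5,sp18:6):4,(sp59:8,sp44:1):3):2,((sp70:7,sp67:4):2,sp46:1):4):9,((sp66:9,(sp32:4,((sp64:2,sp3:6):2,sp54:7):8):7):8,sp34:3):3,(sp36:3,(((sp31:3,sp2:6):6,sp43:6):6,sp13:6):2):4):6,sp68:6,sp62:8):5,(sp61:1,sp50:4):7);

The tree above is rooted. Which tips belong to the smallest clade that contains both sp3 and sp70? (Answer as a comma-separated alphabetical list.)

sp13, sp18, sp2, sp3, sp31, sp32, sp34, sp36, sp41, sp43, sp44, sp46, sp51, sp54, sp59, sp64, sp66, sp67, sp70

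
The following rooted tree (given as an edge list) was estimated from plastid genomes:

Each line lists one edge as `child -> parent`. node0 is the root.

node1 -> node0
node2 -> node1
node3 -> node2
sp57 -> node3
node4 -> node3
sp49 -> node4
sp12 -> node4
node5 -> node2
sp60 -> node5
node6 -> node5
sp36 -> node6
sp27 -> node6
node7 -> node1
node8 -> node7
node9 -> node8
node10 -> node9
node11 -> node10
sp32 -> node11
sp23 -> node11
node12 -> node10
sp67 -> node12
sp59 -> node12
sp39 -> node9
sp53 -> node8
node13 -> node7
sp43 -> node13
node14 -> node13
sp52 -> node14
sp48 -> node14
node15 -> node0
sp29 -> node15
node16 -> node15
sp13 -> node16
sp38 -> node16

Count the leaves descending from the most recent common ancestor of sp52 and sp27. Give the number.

15

The MRCA of sp52 and sp27 is the node subtending (((sp57,(sp49,sp12)),(sp60,(sp36,sp27))),(((((sp32,sp23),(sp67,sp59)),sp39),sp53),(sp43,(sp52,sp48)))).
That clade contains 15 terminal taxa: sp12, sp23, sp27, sp32, sp36, sp39, sp43, sp48, sp49, sp52, sp53, sp57, sp59, sp60, sp67.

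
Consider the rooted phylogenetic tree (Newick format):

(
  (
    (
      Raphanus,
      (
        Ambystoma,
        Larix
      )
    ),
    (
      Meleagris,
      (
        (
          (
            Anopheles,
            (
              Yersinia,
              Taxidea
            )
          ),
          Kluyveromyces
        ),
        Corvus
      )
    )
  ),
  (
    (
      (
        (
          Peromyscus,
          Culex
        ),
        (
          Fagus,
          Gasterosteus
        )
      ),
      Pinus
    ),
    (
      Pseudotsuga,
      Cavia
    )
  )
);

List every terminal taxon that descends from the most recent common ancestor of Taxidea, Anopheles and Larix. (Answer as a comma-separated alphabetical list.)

Tracing Taxidea: it sits inside (Yersinia,Taxidea).
Tracing Anopheles: it sits inside (Anopheles,(Yersinia,Taxidea)).
Tracing Larix: it sits inside (Ambystoma,Larix).
The smallest clade enclosing all 3 is ((Raphanus,(Ambystoma,Larix)),(Meleagris,(((Anopheles,(Yersinia,Taxidea)),Kluyveromyces),Corvus))); the answer is its 9 terminal taxa in alphabetical order.

Ambystoma, Anopheles, Corvus, Kluyveromyces, Larix, Meleagris, Raphanus, Taxidea, Yersinia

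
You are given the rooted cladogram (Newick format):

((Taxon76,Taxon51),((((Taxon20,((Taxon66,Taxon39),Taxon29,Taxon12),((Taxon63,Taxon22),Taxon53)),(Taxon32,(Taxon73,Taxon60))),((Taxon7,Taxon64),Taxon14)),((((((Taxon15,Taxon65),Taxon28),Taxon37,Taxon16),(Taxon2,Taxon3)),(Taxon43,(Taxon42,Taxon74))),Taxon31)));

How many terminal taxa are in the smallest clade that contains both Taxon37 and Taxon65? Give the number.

The MRCA of Taxon37 and Taxon65 is the node subtending (((Taxon15,Taxon65),Taxon28),Taxon37,Taxon16).
That clade contains 5 terminal taxa: Taxon15, Taxon16, Taxon28, Taxon37, Taxon65.

5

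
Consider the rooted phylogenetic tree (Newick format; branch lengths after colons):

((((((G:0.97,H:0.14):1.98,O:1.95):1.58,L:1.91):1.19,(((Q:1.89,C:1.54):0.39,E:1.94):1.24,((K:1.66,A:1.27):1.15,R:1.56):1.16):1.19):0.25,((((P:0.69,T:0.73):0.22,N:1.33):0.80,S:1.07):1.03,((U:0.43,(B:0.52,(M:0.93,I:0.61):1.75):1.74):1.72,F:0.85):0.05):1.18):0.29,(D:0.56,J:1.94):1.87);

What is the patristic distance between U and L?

6.73

The path runs U → … → MRCA → … → L; the MRCA is the node subtending (((((G,H),O),L),(((Q,C),E),((K,A),R))),((((P,T),N),S),((U,(B,(M,I))),F))).
Branch lengths along that path: 0.43 + 1.72 + 0.05 + 1.18 + 0.25 + 1.19 + 1.91 = 6.73.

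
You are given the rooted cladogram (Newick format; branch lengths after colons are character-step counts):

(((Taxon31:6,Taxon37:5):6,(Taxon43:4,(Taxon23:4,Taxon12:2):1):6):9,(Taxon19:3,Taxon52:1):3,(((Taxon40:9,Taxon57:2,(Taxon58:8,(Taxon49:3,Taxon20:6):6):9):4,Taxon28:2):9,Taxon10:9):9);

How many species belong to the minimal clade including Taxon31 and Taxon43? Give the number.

5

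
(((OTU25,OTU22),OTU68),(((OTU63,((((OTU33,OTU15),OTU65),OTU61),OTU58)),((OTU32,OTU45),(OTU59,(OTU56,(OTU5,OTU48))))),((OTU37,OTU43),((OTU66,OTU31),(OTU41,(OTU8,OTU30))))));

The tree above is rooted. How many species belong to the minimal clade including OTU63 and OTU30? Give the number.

The MRCA of OTU63 and OTU30 is the node subtending (((OTU63,((((OTU33,OTU15),OTU65),OTU61),OTU58)),((OTU32,OTU45),(OTU59,(OTU56,(OTU5,OTU48))))),((OTU37,OTU43),((OTU66,OTU31),(OTU41,(OTU8,OTU30))))).
That clade contains 19 terminal taxa: OTU15, OTU30, OTU31, OTU32, OTU33, OTU37, OTU41, OTU43, OTU45, OTU48, OTU5, OTU56, OTU58, OTU59, OTU61, OTU63, OTU65, OTU66, OTU8.

19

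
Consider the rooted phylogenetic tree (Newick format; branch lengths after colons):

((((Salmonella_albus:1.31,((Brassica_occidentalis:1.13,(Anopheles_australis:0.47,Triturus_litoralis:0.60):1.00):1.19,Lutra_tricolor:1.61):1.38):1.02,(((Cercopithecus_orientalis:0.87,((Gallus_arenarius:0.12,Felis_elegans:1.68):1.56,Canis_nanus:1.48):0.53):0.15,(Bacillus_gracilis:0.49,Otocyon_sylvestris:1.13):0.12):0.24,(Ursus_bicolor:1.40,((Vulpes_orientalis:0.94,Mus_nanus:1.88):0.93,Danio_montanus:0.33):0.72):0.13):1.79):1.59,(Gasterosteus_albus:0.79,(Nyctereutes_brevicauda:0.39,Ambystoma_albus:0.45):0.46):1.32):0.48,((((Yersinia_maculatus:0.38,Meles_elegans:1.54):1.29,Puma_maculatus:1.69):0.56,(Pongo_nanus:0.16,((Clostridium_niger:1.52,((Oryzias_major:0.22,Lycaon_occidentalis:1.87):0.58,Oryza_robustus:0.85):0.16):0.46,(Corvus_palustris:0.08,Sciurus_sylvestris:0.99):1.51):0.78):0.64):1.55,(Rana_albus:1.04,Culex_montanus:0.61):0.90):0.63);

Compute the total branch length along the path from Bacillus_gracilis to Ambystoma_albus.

6.46

The path runs Bacillus_gracilis → … → MRCA → … → Ambystoma_albus; the MRCA is the node subtending (((Salmonella_albus,((Brassica_occidentalis,(Anopheles_australis,Triturus_litoralis)),Lutra_tricolor)),(((Cercopithecus_orientalis,((Gallus_arenarius,Felis_elegans),Canis_nanus)),(Bacillus_gracilis,Otocyon_sylvestris)),(Ursus_bicolor,((Vulpes_orientalis,Mus_nanus),Danio_montanus)))),(Gasterosteus_albus,(Nyctereutes_brevicauda,Ambystoma_albus))).
Branch lengths along that path: 0.49 + 0.12 + 0.24 + 1.79 + 1.59 + 1.32 + 0.46 + 0.45 = 6.46.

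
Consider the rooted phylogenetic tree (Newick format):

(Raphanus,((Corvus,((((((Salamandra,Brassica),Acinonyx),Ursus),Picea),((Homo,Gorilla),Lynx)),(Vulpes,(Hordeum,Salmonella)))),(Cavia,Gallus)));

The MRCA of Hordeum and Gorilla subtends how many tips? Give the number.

The MRCA of Hordeum and Gorilla is the node subtending ((((((Salamandra,Brassica),Acinonyx),Ursus),Picea),((Homo,Gorilla),Lynx)),(Vulpes,(Hordeum,Salmonella))).
That clade contains 11 terminal taxa: Acinonyx, Brassica, Gorilla, Homo, Hordeum, Lynx, Picea, Salamandra, Salmonella, Ursus, Vulpes.

11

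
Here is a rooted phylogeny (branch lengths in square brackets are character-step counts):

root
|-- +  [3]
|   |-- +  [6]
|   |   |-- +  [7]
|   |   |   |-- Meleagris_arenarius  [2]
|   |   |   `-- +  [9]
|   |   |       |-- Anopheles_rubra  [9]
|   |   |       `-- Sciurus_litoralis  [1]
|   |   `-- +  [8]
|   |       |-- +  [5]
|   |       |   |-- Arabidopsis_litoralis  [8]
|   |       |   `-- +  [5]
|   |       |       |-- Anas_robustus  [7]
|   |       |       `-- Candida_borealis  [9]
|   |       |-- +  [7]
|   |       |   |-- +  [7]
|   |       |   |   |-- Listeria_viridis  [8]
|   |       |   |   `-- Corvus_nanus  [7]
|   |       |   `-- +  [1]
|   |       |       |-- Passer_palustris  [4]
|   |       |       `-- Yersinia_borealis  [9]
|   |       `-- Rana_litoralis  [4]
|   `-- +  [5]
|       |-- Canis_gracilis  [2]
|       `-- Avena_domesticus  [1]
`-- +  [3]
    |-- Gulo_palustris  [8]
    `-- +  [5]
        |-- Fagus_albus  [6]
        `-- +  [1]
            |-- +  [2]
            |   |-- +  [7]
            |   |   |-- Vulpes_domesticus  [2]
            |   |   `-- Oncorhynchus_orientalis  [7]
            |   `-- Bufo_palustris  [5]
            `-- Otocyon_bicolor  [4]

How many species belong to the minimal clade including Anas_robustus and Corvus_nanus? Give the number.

8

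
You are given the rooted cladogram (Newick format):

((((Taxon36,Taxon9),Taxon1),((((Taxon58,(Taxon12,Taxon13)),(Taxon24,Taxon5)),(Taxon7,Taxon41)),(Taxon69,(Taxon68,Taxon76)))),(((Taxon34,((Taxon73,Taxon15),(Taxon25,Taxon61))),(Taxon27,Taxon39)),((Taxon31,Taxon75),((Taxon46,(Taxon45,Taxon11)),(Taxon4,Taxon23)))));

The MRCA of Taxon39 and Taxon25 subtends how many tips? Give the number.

7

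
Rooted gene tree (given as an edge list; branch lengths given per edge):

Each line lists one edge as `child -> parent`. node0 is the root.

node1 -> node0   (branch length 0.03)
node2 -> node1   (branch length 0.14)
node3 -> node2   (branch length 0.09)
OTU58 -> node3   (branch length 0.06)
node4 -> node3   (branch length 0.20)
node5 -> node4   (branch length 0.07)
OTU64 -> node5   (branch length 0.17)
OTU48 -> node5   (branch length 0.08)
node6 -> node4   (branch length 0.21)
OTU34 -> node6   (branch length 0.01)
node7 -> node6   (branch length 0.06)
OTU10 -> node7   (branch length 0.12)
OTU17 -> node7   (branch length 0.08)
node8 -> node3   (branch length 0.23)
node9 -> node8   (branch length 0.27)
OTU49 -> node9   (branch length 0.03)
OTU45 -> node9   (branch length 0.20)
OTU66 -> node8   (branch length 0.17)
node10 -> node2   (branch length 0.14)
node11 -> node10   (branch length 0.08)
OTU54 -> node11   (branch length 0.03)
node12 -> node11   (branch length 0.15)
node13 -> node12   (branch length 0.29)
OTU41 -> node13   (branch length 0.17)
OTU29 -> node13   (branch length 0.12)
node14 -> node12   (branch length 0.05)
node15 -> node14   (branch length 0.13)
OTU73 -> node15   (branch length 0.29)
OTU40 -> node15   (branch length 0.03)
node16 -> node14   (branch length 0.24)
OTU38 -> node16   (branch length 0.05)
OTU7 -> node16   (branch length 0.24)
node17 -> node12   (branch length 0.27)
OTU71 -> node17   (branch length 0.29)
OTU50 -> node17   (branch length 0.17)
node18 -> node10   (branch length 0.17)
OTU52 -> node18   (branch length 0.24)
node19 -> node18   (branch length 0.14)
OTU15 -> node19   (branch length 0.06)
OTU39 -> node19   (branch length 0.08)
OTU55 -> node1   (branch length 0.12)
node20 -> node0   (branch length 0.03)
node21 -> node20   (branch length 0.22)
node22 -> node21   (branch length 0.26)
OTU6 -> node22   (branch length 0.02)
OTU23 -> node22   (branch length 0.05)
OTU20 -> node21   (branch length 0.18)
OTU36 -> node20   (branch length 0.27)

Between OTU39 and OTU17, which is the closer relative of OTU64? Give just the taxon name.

OTU17

The MRCA of OTU64 and OTU17 subtends ((OTU64,OTU48),(OTU34,(OTU10,OTU17))) (5 taxa).
The MRCA of OTU64 and OTU39 subtends ((OTU58,((OTU64,OTU48),(OTU34,(OTU10,OTU17))),((OTU49,OTU45),OTU66)),((OTU54,((OTU41,OTU29),((OTU73,OTU40),(OTU38,OTU7)),(OTU71,OTU50))),(OTU52,(OTU15,OTU39)))) (21 taxa).
The first is nested inside the second, so OTU64 shares a more recent common ancestor with OTU17.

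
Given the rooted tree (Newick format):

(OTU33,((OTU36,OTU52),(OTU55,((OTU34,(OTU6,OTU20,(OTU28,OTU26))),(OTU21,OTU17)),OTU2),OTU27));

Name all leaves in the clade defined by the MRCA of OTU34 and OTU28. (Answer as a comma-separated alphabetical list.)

OTU20, OTU26, OTU28, OTU34, OTU6

Tracing OTU34: it sits inside (OTU34,(OTU6,OTU20,(OTU28,OTU26))).
Tracing OTU28: it sits inside (OTU28,OTU26).
The smallest clade enclosing both is (OTU34,(OTU6,OTU20,(OTU28,OTU26))); the answer is its 5 terminal taxa in alphabetical order.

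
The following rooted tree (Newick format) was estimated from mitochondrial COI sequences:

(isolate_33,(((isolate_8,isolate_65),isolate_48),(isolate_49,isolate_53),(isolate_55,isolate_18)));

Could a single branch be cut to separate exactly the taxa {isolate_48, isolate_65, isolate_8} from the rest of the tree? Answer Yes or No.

Yes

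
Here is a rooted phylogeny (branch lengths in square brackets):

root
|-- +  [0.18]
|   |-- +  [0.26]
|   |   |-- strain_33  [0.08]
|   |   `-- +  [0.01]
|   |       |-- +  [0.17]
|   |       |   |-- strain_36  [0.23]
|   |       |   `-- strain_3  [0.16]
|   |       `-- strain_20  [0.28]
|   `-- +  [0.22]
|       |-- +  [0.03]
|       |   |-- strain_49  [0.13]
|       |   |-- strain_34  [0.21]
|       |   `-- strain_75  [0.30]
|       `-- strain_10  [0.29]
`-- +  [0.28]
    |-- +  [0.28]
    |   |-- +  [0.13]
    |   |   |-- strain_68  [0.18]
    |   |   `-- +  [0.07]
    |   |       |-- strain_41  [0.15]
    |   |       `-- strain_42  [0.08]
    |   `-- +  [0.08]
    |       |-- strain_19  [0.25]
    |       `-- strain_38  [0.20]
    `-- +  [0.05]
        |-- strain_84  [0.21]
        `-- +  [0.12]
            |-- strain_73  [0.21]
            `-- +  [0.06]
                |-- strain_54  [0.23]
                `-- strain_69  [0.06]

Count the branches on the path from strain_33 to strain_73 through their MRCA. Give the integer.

The MRCA of strain_33 and strain_73 is the root of the tree.
From strain_33 up to that node: 3 branches. From strain_73 up to the same node: 4 branches. Total: 3 + 4 = 7.

7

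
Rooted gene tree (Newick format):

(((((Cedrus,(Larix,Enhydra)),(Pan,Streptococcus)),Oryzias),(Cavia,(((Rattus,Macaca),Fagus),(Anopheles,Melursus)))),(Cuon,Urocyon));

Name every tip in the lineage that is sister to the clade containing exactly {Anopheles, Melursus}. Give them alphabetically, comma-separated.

The clade containing exactly {Anopheles, Melursus} attaches to the tree at the node subtending (((Rattus,Macaca),Fagus),(Anopheles,Melursus)).
The other lineage descending from that same node — the sister group — is ((Rattus,Macaca),Fagus); its 3 tips in alphabetical order are the answer.

Fagus, Macaca, Rattus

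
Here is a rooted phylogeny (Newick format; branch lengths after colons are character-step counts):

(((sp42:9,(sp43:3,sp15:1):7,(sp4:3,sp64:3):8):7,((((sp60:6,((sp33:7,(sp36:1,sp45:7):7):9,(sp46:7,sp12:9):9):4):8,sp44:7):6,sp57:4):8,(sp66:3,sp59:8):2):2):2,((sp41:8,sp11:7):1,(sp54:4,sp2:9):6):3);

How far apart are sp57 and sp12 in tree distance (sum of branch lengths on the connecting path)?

40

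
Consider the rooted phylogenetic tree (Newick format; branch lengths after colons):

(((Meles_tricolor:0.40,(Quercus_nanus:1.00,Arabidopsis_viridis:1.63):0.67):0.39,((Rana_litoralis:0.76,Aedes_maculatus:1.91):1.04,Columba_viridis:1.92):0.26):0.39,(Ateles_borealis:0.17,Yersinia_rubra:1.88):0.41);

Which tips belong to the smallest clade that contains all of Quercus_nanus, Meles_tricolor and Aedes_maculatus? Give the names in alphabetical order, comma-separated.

Tracing Quercus_nanus: it sits inside (Quercus_nanus,Arabidopsis_viridis).
Tracing Meles_tricolor: it sits inside (Meles_tricolor,(Quercus_nanus,Arabidopsis_viridis)).
Tracing Aedes_maculatus: it sits inside (Rana_litoralis,Aedes_maculatus).
The smallest clade enclosing all 3 is ((Meles_tricolor,(Quercus_nanus,Arabidopsis_viridis)),((Rana_litoralis,Aedes_maculatus),Columba_viridis)); the answer is its 6 terminal taxa in alphabetical order.

Aedes_maculatus, Arabidopsis_viridis, Columba_viridis, Meles_tricolor, Quercus_nanus, Rana_litoralis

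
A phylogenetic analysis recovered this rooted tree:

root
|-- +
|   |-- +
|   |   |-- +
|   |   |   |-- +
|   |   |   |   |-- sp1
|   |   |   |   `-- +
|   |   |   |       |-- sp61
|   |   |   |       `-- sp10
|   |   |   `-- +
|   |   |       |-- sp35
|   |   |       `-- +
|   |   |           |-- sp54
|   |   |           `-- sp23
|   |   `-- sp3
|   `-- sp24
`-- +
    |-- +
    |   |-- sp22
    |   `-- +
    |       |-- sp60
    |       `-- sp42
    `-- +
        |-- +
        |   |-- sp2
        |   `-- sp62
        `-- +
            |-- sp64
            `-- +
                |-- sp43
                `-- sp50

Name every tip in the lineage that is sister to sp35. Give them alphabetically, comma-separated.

sp23, sp54

sp35 attaches to the tree at the node subtending (sp35,(sp54,sp23)).
The other lineage descending from that same node — the sister group — is (sp54,sp23); its 2 tips in alphabetical order are the answer.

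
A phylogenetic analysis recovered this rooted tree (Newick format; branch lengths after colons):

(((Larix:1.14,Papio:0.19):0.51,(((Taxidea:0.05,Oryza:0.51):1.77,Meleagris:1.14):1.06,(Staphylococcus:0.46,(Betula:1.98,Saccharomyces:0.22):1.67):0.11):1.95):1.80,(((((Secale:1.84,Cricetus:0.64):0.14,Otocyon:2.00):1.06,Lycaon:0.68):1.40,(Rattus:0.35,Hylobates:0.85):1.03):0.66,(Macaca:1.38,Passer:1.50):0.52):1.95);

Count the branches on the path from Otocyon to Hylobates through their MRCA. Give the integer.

The MRCA of Otocyon and Hylobates is the node subtending ((((Secale,Cricetus),Otocyon),Lycaon),(Rattus,Hylobates)).
From Otocyon up to that node: 3 branches. From Hylobates up to the same node: 2 branches. Total: 3 + 2 = 5.

5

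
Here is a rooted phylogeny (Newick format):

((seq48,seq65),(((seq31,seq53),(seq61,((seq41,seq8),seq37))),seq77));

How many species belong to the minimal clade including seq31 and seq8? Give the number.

6

The MRCA of seq31 and seq8 is the node subtending ((seq31,seq53),(seq61,((seq41,seq8),seq37))).
That clade contains 6 terminal taxa: seq31, seq37, seq41, seq53, seq61, seq8.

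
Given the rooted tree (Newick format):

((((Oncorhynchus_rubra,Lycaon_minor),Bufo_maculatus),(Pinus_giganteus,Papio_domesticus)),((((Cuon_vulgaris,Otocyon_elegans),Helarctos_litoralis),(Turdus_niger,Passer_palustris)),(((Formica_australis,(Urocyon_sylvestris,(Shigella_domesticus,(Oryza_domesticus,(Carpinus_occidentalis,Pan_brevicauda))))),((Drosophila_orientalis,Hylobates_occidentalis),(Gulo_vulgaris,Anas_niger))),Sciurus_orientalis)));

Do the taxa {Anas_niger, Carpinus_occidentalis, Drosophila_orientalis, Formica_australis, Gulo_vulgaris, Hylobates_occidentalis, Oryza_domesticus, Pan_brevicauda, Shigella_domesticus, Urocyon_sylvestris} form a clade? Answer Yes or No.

Yes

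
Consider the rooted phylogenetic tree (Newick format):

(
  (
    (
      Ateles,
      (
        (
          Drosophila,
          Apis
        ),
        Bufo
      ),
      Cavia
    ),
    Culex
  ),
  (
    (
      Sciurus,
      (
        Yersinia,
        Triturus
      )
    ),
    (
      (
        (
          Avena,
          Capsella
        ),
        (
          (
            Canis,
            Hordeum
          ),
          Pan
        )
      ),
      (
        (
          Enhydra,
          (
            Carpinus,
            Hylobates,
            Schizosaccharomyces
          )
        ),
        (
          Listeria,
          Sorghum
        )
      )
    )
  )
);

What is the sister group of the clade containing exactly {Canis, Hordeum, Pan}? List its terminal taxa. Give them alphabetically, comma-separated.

Avena, Capsella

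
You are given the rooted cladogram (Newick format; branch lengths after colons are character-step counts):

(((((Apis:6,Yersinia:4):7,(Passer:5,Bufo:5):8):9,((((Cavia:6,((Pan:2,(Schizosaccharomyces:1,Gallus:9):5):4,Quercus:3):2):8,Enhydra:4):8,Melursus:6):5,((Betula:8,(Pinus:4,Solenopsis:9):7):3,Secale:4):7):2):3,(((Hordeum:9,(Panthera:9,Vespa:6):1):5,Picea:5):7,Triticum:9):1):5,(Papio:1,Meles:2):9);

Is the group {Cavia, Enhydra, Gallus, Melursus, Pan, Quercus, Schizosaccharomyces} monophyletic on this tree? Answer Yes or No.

The most recent common ancestor of these taxa subtends (((Cavia,((Pan,(Schizosaccharomyces,Gallus)),Quercus)),Enhydra),Melursus).
That clade has exactly 7 tips — every listed taxon and nothing else — so the group is monophyletic.

Yes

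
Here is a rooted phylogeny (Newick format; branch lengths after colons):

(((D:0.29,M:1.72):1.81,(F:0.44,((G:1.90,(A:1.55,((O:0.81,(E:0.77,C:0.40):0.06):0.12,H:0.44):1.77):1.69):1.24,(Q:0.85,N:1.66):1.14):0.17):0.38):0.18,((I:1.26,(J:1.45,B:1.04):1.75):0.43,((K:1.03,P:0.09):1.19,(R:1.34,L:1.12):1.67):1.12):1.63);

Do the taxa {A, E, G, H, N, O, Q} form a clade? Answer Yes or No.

The MRCA of the listed taxa subtends ((G,(A,((O,(E,C)),H))),(Q,N)).
That clade also contains C, which is not in the proposed group, so the group is not monophyletic.

No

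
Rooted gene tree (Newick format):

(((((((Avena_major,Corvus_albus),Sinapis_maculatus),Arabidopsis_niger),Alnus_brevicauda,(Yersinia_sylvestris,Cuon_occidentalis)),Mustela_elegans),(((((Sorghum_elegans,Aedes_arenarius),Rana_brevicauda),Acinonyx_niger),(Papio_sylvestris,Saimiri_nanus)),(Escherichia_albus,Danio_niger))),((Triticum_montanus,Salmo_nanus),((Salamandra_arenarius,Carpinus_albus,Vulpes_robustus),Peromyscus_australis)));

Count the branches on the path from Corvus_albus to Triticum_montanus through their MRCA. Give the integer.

The MRCA of Corvus_albus and Triticum_montanus is the root of the tree.
From Corvus_albus up to that node: 7 branches. From Triticum_montanus up to the same node: 3 branches. Total: 7 + 3 = 10.

10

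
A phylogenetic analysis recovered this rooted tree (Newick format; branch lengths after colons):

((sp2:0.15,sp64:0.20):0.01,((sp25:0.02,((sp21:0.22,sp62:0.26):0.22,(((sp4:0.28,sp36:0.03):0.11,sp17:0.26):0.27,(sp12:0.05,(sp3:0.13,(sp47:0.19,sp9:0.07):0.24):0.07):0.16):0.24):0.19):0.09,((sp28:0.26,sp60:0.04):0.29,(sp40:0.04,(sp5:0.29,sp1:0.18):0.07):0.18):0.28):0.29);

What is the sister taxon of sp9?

sp47

sp9 attaches to the tree at the node subtending (sp47,sp9).
The other lineage descending from that same node — the sister group — is the single tip sp47.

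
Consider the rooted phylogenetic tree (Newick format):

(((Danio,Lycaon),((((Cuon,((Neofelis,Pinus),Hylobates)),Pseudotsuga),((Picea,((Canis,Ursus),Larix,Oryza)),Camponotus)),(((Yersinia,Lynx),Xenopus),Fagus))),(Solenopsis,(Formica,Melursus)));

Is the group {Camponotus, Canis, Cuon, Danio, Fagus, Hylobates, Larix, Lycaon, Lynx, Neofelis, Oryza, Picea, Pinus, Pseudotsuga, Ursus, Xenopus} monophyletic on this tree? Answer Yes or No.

No

The MRCA of the listed taxa subtends ((Danio,Lycaon),((((Cuon,((Neofelis,Pinus),Hylobates)),Pseudotsuga),((Picea,((Canis,Ursus),Larix,Oryza)),Camponotus)),(((Yersinia,Lynx),Xenopus),Fagus))).
That clade also contains Yersinia, which is not in the proposed group, so the group is not monophyletic.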